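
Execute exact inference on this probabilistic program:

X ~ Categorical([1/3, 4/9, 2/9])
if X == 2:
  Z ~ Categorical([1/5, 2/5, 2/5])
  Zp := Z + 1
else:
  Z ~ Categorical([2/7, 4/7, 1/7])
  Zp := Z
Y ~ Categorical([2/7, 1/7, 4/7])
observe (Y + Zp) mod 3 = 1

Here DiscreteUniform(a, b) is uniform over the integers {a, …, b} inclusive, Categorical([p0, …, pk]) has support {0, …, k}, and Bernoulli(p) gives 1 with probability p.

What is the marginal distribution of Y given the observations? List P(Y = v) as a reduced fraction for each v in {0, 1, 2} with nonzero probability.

Enumerate traces; 9 have nonzero weight after conditioning:
  (X=0, Z=0, Y=1) weight 2/147
  (X=0, Z=1, Y=0) weight 8/147
  (X=0, Z=2, Y=2) weight 4/147
  (X=1, Z=0, Y=1) weight 8/441
  (X=1, Z=1, Y=0) weight 32/441
  (X=1, Z=2, Y=2) weight 16/441
  (X=2, Z=0, Y=0) weight 4/315
  (X=2, Z=1, Y=2) weight 16/315
  … 1 more
Group by Y:
  weight(Y=0) = 44/315
  weight(Y=1) = 2/45
  weight(Y=2) = 4/35
Total weight = 44/315 + 2/45 + 4/35 = 94/315
P(Y=0 | obs) = 44/315 / 94/315 = 22/47
P(Y=1 | obs) = 2/45 / 94/315 = 7/47
P(Y=2 | obs) = 4/35 / 94/315 = 18/47

P(Y=0) = 22/47, P(Y=1) = 7/47, P(Y=2) = 18/47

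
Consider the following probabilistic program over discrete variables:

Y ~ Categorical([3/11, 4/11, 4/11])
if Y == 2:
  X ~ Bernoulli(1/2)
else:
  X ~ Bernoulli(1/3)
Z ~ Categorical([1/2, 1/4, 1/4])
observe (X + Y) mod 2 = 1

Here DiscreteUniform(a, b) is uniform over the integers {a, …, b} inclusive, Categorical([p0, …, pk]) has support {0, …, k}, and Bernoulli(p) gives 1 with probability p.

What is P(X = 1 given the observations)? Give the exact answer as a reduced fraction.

Enumerate traces; 9 have nonzero weight after conditioning:
  (Y=0, X=1, Z=0) weight 1/22
  (Y=0, X=1, Z=1) weight 1/44
  (Y=0, X=1, Z=2) weight 1/44
  (Y=1, X=0, Z=0) weight 4/33
  (Y=1, X=0, Z=1) weight 2/33
  (Y=1, X=0, Z=2) weight 2/33
  (Y=2, X=1, Z=0) weight 1/11
  (Y=2, X=1, Z=1) weight 1/22
  … 1 more
Group by X:
  weight(X=0) = 8/33
  weight(X=1) = 3/11
Total weight = 8/33 + 3/11 = 17/33
P(X=0 | obs) = 8/33 / 17/33 = 8/17
P(X=1 | obs) = 3/11 / 17/33 = 9/17

P(X = 1 | obs) = 9/17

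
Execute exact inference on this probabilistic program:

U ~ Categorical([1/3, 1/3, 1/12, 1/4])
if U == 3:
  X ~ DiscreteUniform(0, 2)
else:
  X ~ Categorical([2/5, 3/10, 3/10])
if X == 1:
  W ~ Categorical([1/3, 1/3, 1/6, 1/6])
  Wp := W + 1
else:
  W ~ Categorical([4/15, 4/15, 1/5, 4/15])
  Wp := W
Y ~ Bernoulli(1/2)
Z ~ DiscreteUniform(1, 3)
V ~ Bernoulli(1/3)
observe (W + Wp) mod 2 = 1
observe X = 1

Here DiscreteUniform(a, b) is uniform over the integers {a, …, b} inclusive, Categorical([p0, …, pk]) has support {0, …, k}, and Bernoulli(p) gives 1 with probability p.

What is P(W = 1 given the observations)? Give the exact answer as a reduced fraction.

P(W = 1 | obs) = 1/3

Enumerate traces; 192 have nonzero weight after conditioning:
  (U=0, X=1, W=0, Y=0, Z=1, V=0) weight 1/270
  (U=0, X=1, W=0, Y=0, Z=1, V=1) weight 1/540
  (U=0, X=1, W=0, Y=0, Z=2, V=0) weight 1/270
  (U=0, X=1, W=0, Y=0, Z=2, V=1) weight 1/540
  (U=0, X=1, W=0, Y=0, Z=3, V=0) weight 1/270
  (U=0, X=1, W=0, Y=0, Z=3, V=1) weight 1/540
  (U=0, X=1, W=0, Y=1, Z=1, V=0) weight 1/270
  (U=0, X=1, W=0, Y=1, Z=1, V=1) weight 1/540
  (U=0, X=1, W=1, Y=0, Z=1, V=0) weight 1/270
  (U=0, X=1, W=2, Y=0, Z=1, V=0) weight 1/540
  … 182 more
Group by W:
  weight(W=0) = 37/360
  weight(W=1) = 37/360
  weight(W=2) = 37/720
  weight(W=3) = 37/720
Total weight = 37/360 + 37/360 + 37/720 + 37/720 = 37/120
P(W=0 | obs) = 37/360 / 37/120 = 1/3
P(W=1 | obs) = 37/360 / 37/120 = 1/3
P(W=2 | obs) = 37/720 / 37/120 = 1/6
P(W=3 | obs) = 37/720 / 37/120 = 1/6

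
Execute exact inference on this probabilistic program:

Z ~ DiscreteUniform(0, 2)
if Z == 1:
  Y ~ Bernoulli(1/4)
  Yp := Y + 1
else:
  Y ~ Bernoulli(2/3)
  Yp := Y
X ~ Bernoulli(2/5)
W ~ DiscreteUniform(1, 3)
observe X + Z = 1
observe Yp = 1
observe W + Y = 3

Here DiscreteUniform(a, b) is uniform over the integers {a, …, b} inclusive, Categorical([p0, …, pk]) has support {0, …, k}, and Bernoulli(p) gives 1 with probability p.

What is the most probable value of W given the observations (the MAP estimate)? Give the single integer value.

argmax_v P(W = v | obs) = 3

Enumerate traces; 2 have nonzero weight after conditioning:
  (Z=0, Y=1, X=1, W=2) weight 4/135
  (Z=1, Y=0, X=0, W=3) weight 1/20
Group by W:
  weight(W=2) = 4/135
  weight(W=3) = 1/20
Total weight = 4/135 + 1/20 = 43/540
P(W=2 | obs) = 4/135 / 43/540 = 16/43
P(W=3 | obs) = 1/20 / 43/540 = 27/43
argmax = 3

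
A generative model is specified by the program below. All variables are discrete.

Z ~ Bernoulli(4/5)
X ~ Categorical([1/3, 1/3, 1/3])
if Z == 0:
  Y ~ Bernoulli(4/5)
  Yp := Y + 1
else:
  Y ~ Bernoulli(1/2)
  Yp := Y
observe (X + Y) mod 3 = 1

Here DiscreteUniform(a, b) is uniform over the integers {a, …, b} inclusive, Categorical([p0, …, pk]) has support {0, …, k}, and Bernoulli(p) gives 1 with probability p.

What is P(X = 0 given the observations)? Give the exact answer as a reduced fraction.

Enumerate traces; 4 have nonzero weight after conditioning:
  (Z=0, X=0, Y=1) weight 4/75
  (Z=0, X=1, Y=0) weight 1/75
  (Z=1, X=0, Y=1) weight 2/15
  (Z=1, X=1, Y=0) weight 2/15
Group by X:
  weight(X=0) = 14/75
  weight(X=1) = 11/75
Total weight = 14/75 + 11/75 = 1/3
P(X=0 | obs) = 14/75 / 1/3 = 14/25
P(X=1 | obs) = 11/75 / 1/3 = 11/25

P(X = 0 | obs) = 14/25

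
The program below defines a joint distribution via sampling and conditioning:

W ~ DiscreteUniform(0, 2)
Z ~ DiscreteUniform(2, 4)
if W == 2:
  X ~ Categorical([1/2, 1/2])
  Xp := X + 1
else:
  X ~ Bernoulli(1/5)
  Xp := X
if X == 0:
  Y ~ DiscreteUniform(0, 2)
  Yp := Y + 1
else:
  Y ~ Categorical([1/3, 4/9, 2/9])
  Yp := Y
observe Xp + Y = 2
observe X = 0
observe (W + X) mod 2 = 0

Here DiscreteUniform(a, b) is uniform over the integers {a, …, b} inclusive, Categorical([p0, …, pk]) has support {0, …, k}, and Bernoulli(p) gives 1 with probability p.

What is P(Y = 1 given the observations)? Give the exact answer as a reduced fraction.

P(Y = 1 | obs) = 5/13

Enumerate traces; 6 have nonzero weight after conditioning:
  (W=0, Z=2, X=0, Y=2) weight 4/135
  (W=0, Z=3, X=0, Y=2) weight 4/135
  (W=0, Z=4, X=0, Y=2) weight 4/135
  (W=2, Z=2, X=0, Y=1) weight 1/54
  (W=2, Z=3, X=0, Y=1) weight 1/54
  (W=2, Z=4, X=0, Y=1) weight 1/54
Group by Y:
  weight(Y=1) = 1/18
  weight(Y=2) = 4/45
Total weight = 1/18 + 4/45 = 13/90
P(Y=1 | obs) = 1/18 / 13/90 = 5/13
P(Y=2 | obs) = 4/45 / 13/90 = 8/13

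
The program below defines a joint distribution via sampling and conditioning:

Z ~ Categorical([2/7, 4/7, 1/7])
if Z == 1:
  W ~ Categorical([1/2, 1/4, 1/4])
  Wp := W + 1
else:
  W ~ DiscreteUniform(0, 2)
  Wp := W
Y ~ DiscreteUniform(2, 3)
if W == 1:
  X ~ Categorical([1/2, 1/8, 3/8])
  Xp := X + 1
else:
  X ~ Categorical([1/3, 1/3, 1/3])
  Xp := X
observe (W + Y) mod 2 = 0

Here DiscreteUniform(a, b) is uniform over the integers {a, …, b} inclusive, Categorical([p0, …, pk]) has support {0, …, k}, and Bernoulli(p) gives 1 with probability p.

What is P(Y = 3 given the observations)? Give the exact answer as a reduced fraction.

P(Y = 3 | obs) = 2/7

Enumerate traces; 27 have nonzero weight after conditioning:
  (Z=0, W=0, Y=2, X=0) weight 1/63
  (Z=0, W=0, Y=2, X=1) weight 1/63
  (Z=0, W=0, Y=2, X=2) weight 1/63
  (Z=0, W=1, Y=3, X=0) weight 1/42
  (Z=0, W=1, Y=3, X=1) weight 1/168
  (Z=0, W=1, Y=3, X=2) weight 1/56
  (Z=0, W=2, Y=2, X=0) weight 1/63
  (Z=0, W=2, Y=2, X=1) weight 1/63
  … 19 more
Group by Y:
  weight(Y=2) = 5/14
  weight(Y=3) = 1/7
Total weight = 5/14 + 1/7 = 1/2
P(Y=2 | obs) = 5/14 / 1/2 = 5/7
P(Y=3 | obs) = 1/7 / 1/2 = 2/7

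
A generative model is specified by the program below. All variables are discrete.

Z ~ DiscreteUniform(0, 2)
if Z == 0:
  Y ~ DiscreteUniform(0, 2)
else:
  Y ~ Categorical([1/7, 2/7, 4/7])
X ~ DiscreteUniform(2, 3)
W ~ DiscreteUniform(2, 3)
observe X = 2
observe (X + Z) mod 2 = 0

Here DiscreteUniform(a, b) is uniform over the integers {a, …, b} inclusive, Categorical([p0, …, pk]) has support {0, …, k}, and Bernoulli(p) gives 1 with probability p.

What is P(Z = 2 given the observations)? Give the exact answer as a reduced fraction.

P(Z = 2 | obs) = 1/2

Enumerate traces; 12 have nonzero weight after conditioning:
  (Z=0, Y=0, X=2, W=2) weight 1/36
  (Z=0, Y=0, X=2, W=3) weight 1/36
  (Z=0, Y=1, X=2, W=2) weight 1/36
  (Z=0, Y=1, X=2, W=3) weight 1/36
  (Z=0, Y=2, X=2, W=2) weight 1/36
  (Z=0, Y=2, X=2, W=3) weight 1/36
  (Z=2, Y=0, X=2, W=2) weight 1/84
  (Z=2, Y=0, X=2, W=3) weight 1/84
  … 4 more
Group by Z:
  weight(Z=0) = 1/6
  weight(Z=2) = 1/6
Total weight = 1/6 + 1/6 = 1/3
P(Z=0 | obs) = 1/6 / 1/3 = 1/2
P(Z=2 | obs) = 1/6 / 1/3 = 1/2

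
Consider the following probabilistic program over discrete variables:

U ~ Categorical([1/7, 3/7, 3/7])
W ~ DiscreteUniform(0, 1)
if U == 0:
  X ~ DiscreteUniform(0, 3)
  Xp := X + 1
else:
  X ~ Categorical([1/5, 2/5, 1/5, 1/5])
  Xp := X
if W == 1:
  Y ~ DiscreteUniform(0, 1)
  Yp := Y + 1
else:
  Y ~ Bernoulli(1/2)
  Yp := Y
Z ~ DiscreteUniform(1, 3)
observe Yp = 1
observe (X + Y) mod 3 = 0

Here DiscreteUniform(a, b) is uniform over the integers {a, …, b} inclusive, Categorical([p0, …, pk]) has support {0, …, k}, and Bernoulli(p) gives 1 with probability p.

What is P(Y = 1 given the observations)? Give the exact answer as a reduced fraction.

Enumerate traces; 27 have nonzero weight after conditioning:
  (U=0, W=0, X=2, Y=1, Z=1) weight 1/336
  (U=0, W=0, X=2, Y=1, Z=2) weight 1/336
  (U=0, W=0, X=2, Y=1, Z=3) weight 1/336
  (U=0, W=1, X=0, Y=0, Z=1) weight 1/336
  (U=0, W=1, X=0, Y=0, Z=2) weight 1/336
  (U=0, W=1, X=0, Y=0, Z=3) weight 1/336
  (U=0, W=1, X=3, Y=0, Z=1) weight 1/336
  (U=0, W=1, X=3, Y=0, Z=2) weight 1/336
  … 19 more
Group by Y:
  weight(Y=0) = 29/280
  weight(Y=1) = 29/560
Total weight = 29/280 + 29/560 = 87/560
P(Y=0 | obs) = 29/280 / 87/560 = 2/3
P(Y=1 | obs) = 29/560 / 87/560 = 1/3

P(Y = 1 | obs) = 1/3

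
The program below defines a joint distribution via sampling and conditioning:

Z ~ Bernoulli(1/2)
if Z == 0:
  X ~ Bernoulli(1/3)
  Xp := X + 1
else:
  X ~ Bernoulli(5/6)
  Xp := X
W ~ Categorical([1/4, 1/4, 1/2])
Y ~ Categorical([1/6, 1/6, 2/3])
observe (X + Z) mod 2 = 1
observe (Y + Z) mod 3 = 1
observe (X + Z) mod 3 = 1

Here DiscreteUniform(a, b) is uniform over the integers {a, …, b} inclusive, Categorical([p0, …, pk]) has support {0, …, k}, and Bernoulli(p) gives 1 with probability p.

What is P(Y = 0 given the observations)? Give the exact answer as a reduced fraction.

P(Y = 0 | obs) = 1/3

Enumerate traces; 6 have nonzero weight after conditioning:
  (Z=0, X=1, W=0, Y=1) weight 1/144
  (Z=0, X=1, W=1, Y=1) weight 1/144
  (Z=0, X=1, W=2, Y=1) weight 1/72
  (Z=1, X=0, W=0, Y=0) weight 1/288
  (Z=1, X=0, W=1, Y=0) weight 1/288
  (Z=1, X=0, W=2, Y=0) weight 1/144
Group by Y:
  weight(Y=0) = 1/72
  weight(Y=1) = 1/36
Total weight = 1/72 + 1/36 = 1/24
P(Y=0 | obs) = 1/72 / 1/24 = 1/3
P(Y=1 | obs) = 1/36 / 1/24 = 2/3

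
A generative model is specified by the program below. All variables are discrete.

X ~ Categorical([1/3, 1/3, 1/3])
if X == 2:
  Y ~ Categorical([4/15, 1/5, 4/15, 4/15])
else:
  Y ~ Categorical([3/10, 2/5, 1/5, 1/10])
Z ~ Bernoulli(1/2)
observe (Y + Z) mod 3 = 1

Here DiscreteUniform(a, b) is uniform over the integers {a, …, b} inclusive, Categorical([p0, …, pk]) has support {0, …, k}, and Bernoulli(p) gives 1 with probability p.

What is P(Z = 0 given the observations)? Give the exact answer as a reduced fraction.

Enumerate traces; 9 have nonzero weight after conditioning:
  (X=0, Y=0, Z=1) weight 1/20
  (X=0, Y=1, Z=0) weight 1/15
  (X=0, Y=3, Z=1) weight 1/60
  (X=1, Y=0, Z=1) weight 1/20
  (X=1, Y=1, Z=0) weight 1/15
  (X=1, Y=3, Z=1) weight 1/60
  (X=2, Y=0, Z=1) weight 2/45
  (X=2, Y=1, Z=0) weight 1/30
  … 1 more
Group by Z:
  weight(Z=0) = 1/6
  weight(Z=1) = 2/9
Total weight = 1/6 + 2/9 = 7/18
P(Z=0 | obs) = 1/6 / 7/18 = 3/7
P(Z=1 | obs) = 2/9 / 7/18 = 4/7

P(Z = 0 | obs) = 3/7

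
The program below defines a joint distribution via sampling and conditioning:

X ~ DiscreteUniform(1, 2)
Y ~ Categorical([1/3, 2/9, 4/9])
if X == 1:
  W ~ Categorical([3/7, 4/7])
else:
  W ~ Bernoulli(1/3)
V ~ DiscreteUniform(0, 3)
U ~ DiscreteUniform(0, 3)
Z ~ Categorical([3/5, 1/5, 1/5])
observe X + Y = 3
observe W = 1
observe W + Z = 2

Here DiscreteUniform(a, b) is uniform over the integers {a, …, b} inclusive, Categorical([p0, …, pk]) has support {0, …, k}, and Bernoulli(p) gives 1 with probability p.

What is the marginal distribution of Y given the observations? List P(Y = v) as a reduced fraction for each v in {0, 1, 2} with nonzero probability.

P(Y=1) = 7/31, P(Y=2) = 24/31

Enumerate traces; 32 have nonzero weight after conditioning:
  (X=1, Y=2, W=1, V=0, U=0, Z=1) weight 1/630
  (X=1, Y=2, W=1, V=0, U=1, Z=1) weight 1/630
  (X=1, Y=2, W=1, V=0, U=2, Z=1) weight 1/630
  (X=1, Y=2, W=1, V=0, U=3, Z=1) weight 1/630
  (X=1, Y=2, W=1, V=1, U=0, Z=1) weight 1/630
  (X=1, Y=2, W=1, V=1, U=1, Z=1) weight 1/630
  (X=1, Y=2, W=1, V=1, U=2, Z=1) weight 1/630
  (X=1, Y=2, W=1, V=1, U=3, Z=1) weight 1/630
  (X=2, Y=1, W=1, V=0, U=0, Z=1) weight 1/2160
  … 23 more
Group by Y:
  weight(Y=1) = 1/135
  weight(Y=2) = 8/315
Total weight = 1/135 + 8/315 = 31/945
P(Y=1 | obs) = 1/135 / 31/945 = 7/31
P(Y=2 | obs) = 8/315 / 31/945 = 24/31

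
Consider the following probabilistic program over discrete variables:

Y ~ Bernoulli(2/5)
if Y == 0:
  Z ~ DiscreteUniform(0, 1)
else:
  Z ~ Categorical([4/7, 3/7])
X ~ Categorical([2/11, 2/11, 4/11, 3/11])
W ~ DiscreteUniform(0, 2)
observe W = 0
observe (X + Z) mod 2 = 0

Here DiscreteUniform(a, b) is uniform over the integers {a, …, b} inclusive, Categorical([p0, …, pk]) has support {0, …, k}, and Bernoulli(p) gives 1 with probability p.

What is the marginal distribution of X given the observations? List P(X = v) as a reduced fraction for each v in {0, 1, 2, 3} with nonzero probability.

P(X=0) = 74/387, P(X=1) = 22/129, P(X=2) = 148/387, P(X=3) = 11/43

Enumerate traces; 8 have nonzero weight after conditioning:
  (Y=0, Z=0, X=0, W=0) weight 1/55
  (Y=0, Z=0, X=2, W=0) weight 2/55
  (Y=0, Z=1, X=1, W=0) weight 1/55
  (Y=0, Z=1, X=3, W=0) weight 3/110
  (Y=1, Z=0, X=0, W=0) weight 16/1155
  (Y=1, Z=0, X=2, W=0) weight 32/1155
  (Y=1, Z=1, X=1, W=0) weight 4/385
  (Y=1, Z=1, X=3, W=0) weight 6/385
Group by X:
  weight(X=0) = 37/1155
  weight(X=1) = 1/35
  weight(X=2) = 74/1155
  weight(X=3) = 3/70
Total weight = 37/1155 + 1/35 + 74/1155 + 3/70 = 129/770
P(X=0 | obs) = 37/1155 / 129/770 = 74/387
P(X=1 | obs) = 1/35 / 129/770 = 22/129
P(X=2 | obs) = 74/1155 / 129/770 = 148/387
P(X=3 | obs) = 3/70 / 129/770 = 11/43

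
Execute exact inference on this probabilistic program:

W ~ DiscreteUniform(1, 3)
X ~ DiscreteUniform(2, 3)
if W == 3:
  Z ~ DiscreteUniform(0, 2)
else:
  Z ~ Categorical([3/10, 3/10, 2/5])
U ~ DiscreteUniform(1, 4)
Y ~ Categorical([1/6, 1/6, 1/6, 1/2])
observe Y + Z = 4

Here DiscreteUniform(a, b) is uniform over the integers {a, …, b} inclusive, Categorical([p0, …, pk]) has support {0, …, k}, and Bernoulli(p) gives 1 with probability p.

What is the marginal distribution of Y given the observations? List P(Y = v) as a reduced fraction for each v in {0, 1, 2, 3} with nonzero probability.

P(Y=2) = 17/59, P(Y=3) = 42/59

Enumerate traces; 48 have nonzero weight after conditioning:
  (W=1, X=2, Z=1, U=1, Y=3) weight 1/160
  (W=1, X=2, Z=1, U=2, Y=3) weight 1/160
  (W=1, X=2, Z=1, U=3, Y=3) weight 1/160
  (W=1, X=2, Z=1, U=4, Y=3) weight 1/160
  (W=1, X=2, Z=2, U=1, Y=2) weight 1/360
  (W=1, X=2, Z=2, U=2, Y=2) weight 1/360
  (W=1, X=2, Z=2, U=3, Y=2) weight 1/360
  (W=1, X=2, Z=2, U=4, Y=2) weight 1/360
  … 40 more
Group by Y:
  weight(Y=2) = 17/270
  weight(Y=3) = 7/45
Total weight = 17/270 + 7/45 = 59/270
P(Y=2 | obs) = 17/270 / 59/270 = 17/59
P(Y=3 | obs) = 7/45 / 59/270 = 42/59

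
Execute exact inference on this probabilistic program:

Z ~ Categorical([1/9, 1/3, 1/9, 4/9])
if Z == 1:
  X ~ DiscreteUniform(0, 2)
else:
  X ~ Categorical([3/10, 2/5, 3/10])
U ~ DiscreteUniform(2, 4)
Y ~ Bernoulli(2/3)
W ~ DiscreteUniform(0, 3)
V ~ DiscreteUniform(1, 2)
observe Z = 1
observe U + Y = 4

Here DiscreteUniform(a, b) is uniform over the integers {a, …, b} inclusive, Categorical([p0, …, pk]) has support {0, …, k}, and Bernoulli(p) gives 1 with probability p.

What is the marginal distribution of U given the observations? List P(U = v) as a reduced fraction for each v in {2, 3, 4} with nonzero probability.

P(U=3) = 2/3, P(U=4) = 1/3

Enumerate traces; 48 have nonzero weight after conditioning:
  (Z=1, X=0, U=3, Y=1, W=0, V=1) weight 1/324
  (Z=1, X=0, U=3, Y=1, W=0, V=2) weight 1/324
  (Z=1, X=0, U=3, Y=1, W=1, V=1) weight 1/324
  (Z=1, X=0, U=3, Y=1, W=1, V=2) weight 1/324
  (Z=1, X=0, U=3, Y=1, W=2, V=1) weight 1/324
  (Z=1, X=0, U=3, Y=1, W=2, V=2) weight 1/324
  (Z=1, X=0, U=3, Y=1, W=3, V=1) weight 1/324
  (Z=1, X=0, U=3, Y=1, W=3, V=2) weight 1/324
  (Z=1, X=0, U=4, Y=0, W=0, V=1) weight 1/648
  … 39 more
Group by U:
  weight(U=3) = 2/27
  weight(U=4) = 1/27
Total weight = 2/27 + 1/27 = 1/9
P(U=3 | obs) = 2/27 / 1/9 = 2/3
P(U=4 | obs) = 1/27 / 1/9 = 1/3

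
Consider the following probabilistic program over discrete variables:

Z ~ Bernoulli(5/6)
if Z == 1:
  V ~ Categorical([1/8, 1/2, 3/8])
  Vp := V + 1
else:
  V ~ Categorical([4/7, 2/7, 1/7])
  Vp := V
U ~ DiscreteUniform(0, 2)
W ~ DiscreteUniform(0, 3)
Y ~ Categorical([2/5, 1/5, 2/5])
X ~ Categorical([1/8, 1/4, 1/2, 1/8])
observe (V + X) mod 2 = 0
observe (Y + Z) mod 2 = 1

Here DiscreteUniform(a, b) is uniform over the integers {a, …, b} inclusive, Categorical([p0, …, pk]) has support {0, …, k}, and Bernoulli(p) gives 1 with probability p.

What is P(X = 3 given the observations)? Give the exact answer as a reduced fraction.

Enumerate traces; 216 have nonzero weight after conditioning:
  (Z=0, V=0, U=0, W=0, Y=1, X=0) weight 1/5040
  (Z=0, V=0, U=0, W=0, Y=1, X=2) weight 1/1260
  (Z=0, V=0, U=0, W=1, Y=1, X=0) weight 1/5040
  (Z=0, V=0, U=0, W=1, Y=1, X=2) weight 1/1260
  (Z=0, V=0, U=0, W=2, Y=1, X=0) weight 1/5040
  (Z=0, V=0, U=0, W=2, Y=1, X=2) weight 1/1260
  (Z=0, V=0, U=0, W=3, Y=1, X=0) weight 1/5040
  (Z=0, V=0, U=0, W=3, Y=1, X=2) weight 1/1260
  (Z=0, V=1, U=0, W=0, Y=1, X=1) weight 1/5040
  (Z=0, V=1, U=0, W=0, Y=1, X=3) weight 1/10080
  … 206 more
Group by X:
  weight(X=0) = 5/112
  weight(X=1) = 3/35
  weight(X=2) = 5/28
  weight(X=3) = 3/70
Total weight = 5/112 + 3/35 + 5/28 + 3/70 = 197/560
P(X=0 | obs) = 5/112 / 197/560 = 25/197
P(X=1 | obs) = 3/35 / 197/560 = 48/197
P(X=2 | obs) = 5/28 / 197/560 = 100/197
P(X=3 | obs) = 3/70 / 197/560 = 24/197

P(X = 3 | obs) = 24/197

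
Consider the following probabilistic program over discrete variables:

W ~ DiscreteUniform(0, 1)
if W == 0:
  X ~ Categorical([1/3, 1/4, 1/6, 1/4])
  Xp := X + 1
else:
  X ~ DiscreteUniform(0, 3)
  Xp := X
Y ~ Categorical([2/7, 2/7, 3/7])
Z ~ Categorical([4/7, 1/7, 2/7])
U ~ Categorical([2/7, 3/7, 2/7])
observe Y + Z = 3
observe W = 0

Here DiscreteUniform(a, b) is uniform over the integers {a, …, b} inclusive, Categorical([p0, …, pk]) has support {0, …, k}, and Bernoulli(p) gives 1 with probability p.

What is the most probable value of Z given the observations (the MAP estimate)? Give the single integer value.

Enumerate traces; 24 have nonzero weight after conditioning:
  (W=0, X=0, Y=1, Z=2, U=0) weight 4/1029
  (W=0, X=0, Y=1, Z=2, U=1) weight 2/343
  (W=0, X=0, Y=1, Z=2, U=2) weight 4/1029
  (W=0, X=0, Y=2, Z=1, U=0) weight 1/343
  (W=0, X=0, Y=2, Z=1, U=1) weight 3/686
  (W=0, X=0, Y=2, Z=1, U=2) weight 1/343
  (W=0, X=1, Y=1, Z=2, U=0) weight 1/343
  (W=0, X=1, Y=1, Z=2, U=1) weight 3/686
  … 16 more
Group by Z:
  weight(Z=1) = 3/98
  weight(Z=2) = 2/49
Total weight = 3/98 + 2/49 = 1/14
P(Z=1 | obs) = 3/98 / 1/14 = 3/7
P(Z=2 | obs) = 2/49 / 1/14 = 4/7
argmax = 2

argmax_v P(Z = v | obs) = 2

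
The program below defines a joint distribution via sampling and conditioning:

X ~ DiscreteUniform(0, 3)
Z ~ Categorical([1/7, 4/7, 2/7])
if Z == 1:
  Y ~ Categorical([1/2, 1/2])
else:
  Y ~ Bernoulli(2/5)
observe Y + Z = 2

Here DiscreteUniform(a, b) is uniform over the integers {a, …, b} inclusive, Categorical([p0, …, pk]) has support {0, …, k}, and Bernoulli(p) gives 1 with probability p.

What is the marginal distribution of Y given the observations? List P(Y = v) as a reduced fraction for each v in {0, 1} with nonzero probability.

P(Y=0) = 3/8, P(Y=1) = 5/8

Enumerate traces; 8 have nonzero weight after conditioning:
  (X=0, Z=1, Y=1) weight 1/14
  (X=0, Z=2, Y=0) weight 3/70
  (X=1, Z=1, Y=1) weight 1/14
  (X=1, Z=2, Y=0) weight 3/70
  (X=2, Z=1, Y=1) weight 1/14
  (X=2, Z=2, Y=0) weight 3/70
  (X=3, Z=1, Y=1) weight 1/14
  (X=3, Z=2, Y=0) weight 3/70
Group by Y:
  weight(Y=0) = 6/35
  weight(Y=1) = 2/7
Total weight = 6/35 + 2/7 = 16/35
P(Y=0 | obs) = 6/35 / 16/35 = 3/8
P(Y=1 | obs) = 2/7 / 16/35 = 5/8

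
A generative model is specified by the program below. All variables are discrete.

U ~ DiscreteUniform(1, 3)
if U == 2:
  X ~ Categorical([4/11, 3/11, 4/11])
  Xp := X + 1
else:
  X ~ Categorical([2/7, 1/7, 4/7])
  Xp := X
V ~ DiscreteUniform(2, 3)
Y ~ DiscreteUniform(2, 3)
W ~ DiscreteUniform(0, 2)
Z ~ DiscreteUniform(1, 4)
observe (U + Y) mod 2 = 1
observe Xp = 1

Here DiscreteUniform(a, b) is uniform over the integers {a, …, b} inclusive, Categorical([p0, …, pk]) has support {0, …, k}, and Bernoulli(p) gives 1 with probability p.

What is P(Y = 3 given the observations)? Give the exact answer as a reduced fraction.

P(Y = 3 | obs) = 14/25

Enumerate traces; 72 have nonzero weight after conditioning:
  (U=1, X=1, V=2, Y=2, W=0, Z=1) weight 1/1008
  (U=1, X=1, V=2, Y=2, W=0, Z=2) weight 1/1008
  (U=1, X=1, V=2, Y=2, W=0, Z=3) weight 1/1008
  (U=1, X=1, V=2, Y=2, W=0, Z=4) weight 1/1008
  (U=1, X=1, V=2, Y=2, W=1, Z=1) weight 1/1008
  (U=1, X=1, V=2, Y=2, W=1, Z=2) weight 1/1008
  (U=1, X=1, V=2, Y=2, W=1, Z=3) weight 1/1008
  (U=1, X=1, V=2, Y=2, W=1, Z=4) weight 1/1008
  (U=2, X=0, V=2, Y=3, W=0, Z=1) weight 1/396
  … 63 more
Group by Y:
  weight(Y=2) = 1/21
  weight(Y=3) = 2/33
Total weight = 1/21 + 2/33 = 25/231
P(Y=2 | obs) = 1/21 / 25/231 = 11/25
P(Y=3 | obs) = 2/33 / 25/231 = 14/25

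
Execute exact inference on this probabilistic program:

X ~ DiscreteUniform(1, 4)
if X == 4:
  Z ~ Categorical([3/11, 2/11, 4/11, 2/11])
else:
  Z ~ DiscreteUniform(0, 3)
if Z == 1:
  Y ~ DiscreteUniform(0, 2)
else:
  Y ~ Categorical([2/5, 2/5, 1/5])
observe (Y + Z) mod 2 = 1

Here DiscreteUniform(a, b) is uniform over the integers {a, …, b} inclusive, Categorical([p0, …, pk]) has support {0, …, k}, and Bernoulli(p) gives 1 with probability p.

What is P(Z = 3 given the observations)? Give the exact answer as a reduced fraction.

P(Z = 3 | obs) = 369/1343

Enumerate traces; 24 have nonzero weight after conditioning:
  (X=1, Z=0, Y=1) weight 1/40
  (X=1, Z=1, Y=0) weight 1/48
  (X=1, Z=1, Y=2) weight 1/48
  (X=1, Z=2, Y=1) weight 1/40
  (X=1, Z=3, Y=0) weight 1/40
  (X=1, Z=3, Y=2) weight 1/80
  (X=2, Z=0, Y=1) weight 1/40
  (X=2, Z=1, Y=0) weight 1/48
  … 16 more
Group by Z:
  weight(Z=0) = 9/88
  weight(Z=1) = 41/264
  weight(Z=2) = 49/440
  weight(Z=3) = 123/880
Total weight = 9/88 + 41/264 + 49/440 + 123/880 = 1343/2640
P(Z=0 | obs) = 9/88 / 1343/2640 = 270/1343
P(Z=1 | obs) = 41/264 / 1343/2640 = 410/1343
P(Z=2 | obs) = 49/440 / 1343/2640 = 294/1343
P(Z=3 | obs) = 123/880 / 1343/2640 = 369/1343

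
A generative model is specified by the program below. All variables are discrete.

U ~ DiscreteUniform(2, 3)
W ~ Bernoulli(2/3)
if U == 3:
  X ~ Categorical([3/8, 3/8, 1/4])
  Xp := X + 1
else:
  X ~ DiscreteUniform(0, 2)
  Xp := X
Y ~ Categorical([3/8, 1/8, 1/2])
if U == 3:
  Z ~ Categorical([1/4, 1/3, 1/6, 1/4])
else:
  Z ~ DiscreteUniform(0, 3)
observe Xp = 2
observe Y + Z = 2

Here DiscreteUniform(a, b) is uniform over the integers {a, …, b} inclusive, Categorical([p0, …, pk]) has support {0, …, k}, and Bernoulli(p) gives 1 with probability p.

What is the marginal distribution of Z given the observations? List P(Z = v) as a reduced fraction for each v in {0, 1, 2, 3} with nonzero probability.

P(Z=0) = 34/65, P(Z=1) = 2/13, P(Z=2) = 21/65

Enumerate traces; 12 have nonzero weight after conditioning:
  (U=2, W=0, X=2, Y=0, Z=2) weight 1/192
  (U=2, W=0, X=2, Y=1, Z=1) weight 1/576
  (U=2, W=0, X=2, Y=2, Z=0) weight 1/144
  (U=2, W=1, X=2, Y=0, Z=2) weight 1/96
  (U=2, W=1, X=2, Y=1, Z=1) weight 1/288
  (U=2, W=1, X=2, Y=2, Z=0) weight 1/72
  (U=3, W=0, X=1, Y=0, Z=2) weight 1/256
  (U=3, W=0, X=1, Y=1, Z=1) weight 1/384
  … 4 more
Group by Z:
  weight(Z=0) = 17/384
  weight(Z=1) = 5/384
  weight(Z=2) = 7/256
Total weight = 17/384 + 5/384 + 7/256 = 65/768
P(Z=0 | obs) = 17/384 / 65/768 = 34/65
P(Z=1 | obs) = 5/384 / 65/768 = 2/13
P(Z=2 | obs) = 7/256 / 65/768 = 21/65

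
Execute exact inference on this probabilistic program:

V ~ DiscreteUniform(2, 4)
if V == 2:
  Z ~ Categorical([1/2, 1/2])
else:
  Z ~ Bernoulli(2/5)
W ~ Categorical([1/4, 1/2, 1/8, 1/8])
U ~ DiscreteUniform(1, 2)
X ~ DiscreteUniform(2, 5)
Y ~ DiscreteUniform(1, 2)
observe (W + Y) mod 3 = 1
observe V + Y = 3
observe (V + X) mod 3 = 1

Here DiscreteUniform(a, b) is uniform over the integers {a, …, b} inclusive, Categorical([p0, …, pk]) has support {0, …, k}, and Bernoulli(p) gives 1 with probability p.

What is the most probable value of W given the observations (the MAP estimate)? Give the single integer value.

argmax_v P(W = v | obs) = 0

Enumerate traces; 16 have nonzero weight after conditioning:
  (V=2, Z=0, W=0, U=1, X=2, Y=1) weight 1/384
  (V=2, Z=0, W=0, U=1, X=5, Y=1) weight 1/384
  (V=2, Z=0, W=0, U=2, X=2, Y=1) weight 1/384
  (V=2, Z=0, W=0, U=2, X=5, Y=1) weight 1/384
  (V=2, Z=0, W=3, U=1, X=2, Y=1) weight 1/768
  (V=2, Z=0, W=3, U=1, X=5, Y=1) weight 1/768
  (V=2, Z=0, W=3, U=2, X=2, Y=1) weight 1/768
  (V=2, Z=0, W=3, U=2, X=5, Y=1) weight 1/768
  … 8 more
Group by W:
  weight(W=0) = 1/48
  weight(W=3) = 1/96
Total weight = 1/48 + 1/96 = 1/32
P(W=0 | obs) = 1/48 / 1/32 = 2/3
P(W=3 | obs) = 1/96 / 1/32 = 1/3
argmax = 0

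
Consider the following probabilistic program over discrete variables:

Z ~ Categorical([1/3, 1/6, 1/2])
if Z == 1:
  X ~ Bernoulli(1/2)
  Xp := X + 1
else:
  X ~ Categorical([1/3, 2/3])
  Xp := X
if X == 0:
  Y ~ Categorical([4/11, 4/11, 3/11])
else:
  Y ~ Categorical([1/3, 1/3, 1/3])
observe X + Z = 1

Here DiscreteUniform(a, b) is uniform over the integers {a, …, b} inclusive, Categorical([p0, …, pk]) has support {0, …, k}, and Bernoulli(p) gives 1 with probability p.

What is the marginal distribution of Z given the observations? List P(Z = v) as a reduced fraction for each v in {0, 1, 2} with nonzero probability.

P(Z=0) = 8/11, P(Z=1) = 3/11

Enumerate traces; 6 have nonzero weight after conditioning:
  (Z=0, X=1, Y=0) weight 2/27
  (Z=0, X=1, Y=1) weight 2/27
  (Z=0, X=1, Y=2) weight 2/27
  (Z=1, X=0, Y=0) weight 1/33
  (Z=1, X=0, Y=1) weight 1/33
  (Z=1, X=0, Y=2) weight 1/44
Group by Z:
  weight(Z=0) = 2/9
  weight(Z=1) = 1/12
Total weight = 2/9 + 1/12 = 11/36
P(Z=0 | obs) = 2/9 / 11/36 = 8/11
P(Z=1 | obs) = 1/12 / 11/36 = 3/11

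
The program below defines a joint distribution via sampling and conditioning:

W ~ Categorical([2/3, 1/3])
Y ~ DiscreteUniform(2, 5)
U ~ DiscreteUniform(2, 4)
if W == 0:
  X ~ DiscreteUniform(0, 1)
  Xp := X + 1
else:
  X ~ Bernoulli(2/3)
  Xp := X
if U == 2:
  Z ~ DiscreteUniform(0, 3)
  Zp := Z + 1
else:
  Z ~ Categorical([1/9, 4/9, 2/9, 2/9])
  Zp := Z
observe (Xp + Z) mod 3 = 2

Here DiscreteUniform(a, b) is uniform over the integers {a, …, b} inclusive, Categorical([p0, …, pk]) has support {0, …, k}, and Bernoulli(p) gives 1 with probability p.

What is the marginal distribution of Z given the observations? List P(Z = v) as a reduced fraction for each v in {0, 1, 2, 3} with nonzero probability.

P(Z=0) = 51/356, P(Z=1) = 205/356, P(Z=2) = 25/356, P(Z=3) = 75/356

Enumerate traces; 60 have nonzero weight after conditioning:
  (W=0, Y=2, U=2, X=0, Z=1) weight 1/144
  (W=0, Y=2, U=2, X=1, Z=0) weight 1/144
  (W=0, Y=2, U=2, X=1, Z=3) weight 1/144
  (W=0, Y=2, U=3, X=0, Z=1) weight 1/81
  (W=0, Y=2, U=3, X=1, Z=0) weight 1/324
  (W=0, Y=2, U=3, X=1, Z=3) weight 1/162
  (W=0, Y=2, U=4, X=0, Z=1) weight 1/81
  (W=0, Y=2, U=4, X=1, Z=0) weight 1/324
  (W=1, Y=2, U=2, X=0, Z=2) weight 1/432
  … 51 more
Group by Z:
  weight(Z=0) = 17/324
  weight(Z=1) = 205/972
  weight(Z=2) = 25/972
  weight(Z=3) = 25/324
Total weight = 17/324 + 205/972 + 25/972 + 25/324 = 89/243
P(Z=0 | obs) = 17/324 / 89/243 = 51/356
P(Z=1 | obs) = 205/972 / 89/243 = 205/356
P(Z=2 | obs) = 25/972 / 89/243 = 25/356
P(Z=3 | obs) = 25/324 / 89/243 = 75/356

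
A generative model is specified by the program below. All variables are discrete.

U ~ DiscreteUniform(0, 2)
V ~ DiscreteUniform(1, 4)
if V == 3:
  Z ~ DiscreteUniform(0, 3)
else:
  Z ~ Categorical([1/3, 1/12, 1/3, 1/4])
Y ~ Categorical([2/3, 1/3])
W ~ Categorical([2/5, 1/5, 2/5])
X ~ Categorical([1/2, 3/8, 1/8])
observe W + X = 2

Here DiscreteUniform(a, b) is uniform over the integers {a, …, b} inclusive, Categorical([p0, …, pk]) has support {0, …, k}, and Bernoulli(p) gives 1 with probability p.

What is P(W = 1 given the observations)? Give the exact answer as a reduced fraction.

Enumerate traces; 288 have nonzero weight after conditioning:
  (U=0, V=1, Z=0, Y=0, W=0, X=2) weight 1/1080
  (U=0, V=1, Z=0, Y=0, W=1, X=1) weight 1/720
  (U=0, V=1, Z=0, Y=0, W=2, X=0) weight 1/270
  (U=0, V=1, Z=0, Y=1, W=0, X=2) weight 1/2160
  (U=0, V=1, Z=0, Y=1, W=1, X=1) weight 1/1440
  (U=0, V=1, Z=0, Y=1, W=2, X=0) weight 1/540
  (U=0, V=1, Z=1, Y=0, W=0, X=2) weight 1/4320
  (U=0, V=1, Z=1, Y=0, W=1, X=1) weight 1/2880
  … 280 more
Group by W:
  weight(W=0) = 1/20
  weight(W=1) = 3/40
  weight(W=2) = 1/5
Total weight = 1/20 + 3/40 + 1/5 = 13/40
P(W=0 | obs) = 1/20 / 13/40 = 2/13
P(W=1 | obs) = 3/40 / 13/40 = 3/13
P(W=2 | obs) = 1/5 / 13/40 = 8/13

P(W = 1 | obs) = 3/13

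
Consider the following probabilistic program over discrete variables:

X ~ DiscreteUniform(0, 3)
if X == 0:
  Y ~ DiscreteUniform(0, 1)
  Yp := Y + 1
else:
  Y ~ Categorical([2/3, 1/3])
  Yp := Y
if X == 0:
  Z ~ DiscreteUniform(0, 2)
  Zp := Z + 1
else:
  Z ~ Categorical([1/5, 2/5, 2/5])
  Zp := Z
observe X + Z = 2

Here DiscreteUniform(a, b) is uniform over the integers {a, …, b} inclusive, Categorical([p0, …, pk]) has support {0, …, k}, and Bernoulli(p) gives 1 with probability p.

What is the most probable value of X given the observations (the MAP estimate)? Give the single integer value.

argmax_v P(X = v | obs) = 1

Enumerate traces; 6 have nonzero weight after conditioning:
  (X=0, Y=0, Z=2) weight 1/24
  (X=0, Y=1, Z=2) weight 1/24
  (X=1, Y=0, Z=1) weight 1/15
  (X=1, Y=1, Z=1) weight 1/30
  (X=2, Y=0, Z=0) weight 1/30
  (X=2, Y=1, Z=0) weight 1/60
Group by X:
  weight(X=0) = 1/12
  weight(X=1) = 1/10
  weight(X=2) = 1/20
Total weight = 1/12 + 1/10 + 1/20 = 7/30
P(X=0 | obs) = 1/12 / 7/30 = 5/14
P(X=1 | obs) = 1/10 / 7/30 = 3/7
P(X=2 | obs) = 1/20 / 7/30 = 3/14
argmax = 1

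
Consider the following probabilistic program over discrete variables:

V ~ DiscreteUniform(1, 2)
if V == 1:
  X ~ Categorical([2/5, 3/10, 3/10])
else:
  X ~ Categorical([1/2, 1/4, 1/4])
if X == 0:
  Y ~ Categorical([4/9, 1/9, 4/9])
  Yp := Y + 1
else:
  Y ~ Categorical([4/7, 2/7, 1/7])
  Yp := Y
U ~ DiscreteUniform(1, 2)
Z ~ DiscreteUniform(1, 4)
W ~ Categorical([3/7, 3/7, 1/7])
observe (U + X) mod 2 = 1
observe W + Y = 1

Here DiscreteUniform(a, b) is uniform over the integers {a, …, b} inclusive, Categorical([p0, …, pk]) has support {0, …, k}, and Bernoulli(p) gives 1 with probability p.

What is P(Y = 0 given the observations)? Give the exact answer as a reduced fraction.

P(Y = 0 | obs) = 72/101

Enumerate traces; 48 have nonzero weight after conditioning:
  (V=1, X=0, Y=0, U=1, Z=1, W=1) weight 1/210
  (V=1, X=0, Y=0, U=1, Z=2, W=1) weight 1/210
  (V=1, X=0, Y=0, U=1, Z=3, W=1) weight 1/210
  (V=1, X=0, Y=0, U=1, Z=4, W=1) weight 1/210
  (V=1, X=0, Y=1, U=1, Z=1, W=0) weight 1/840
  (V=1, X=0, Y=1, U=1, Z=2, W=0) weight 1/840
  (V=1, X=0, Y=1, U=1, Z=3, W=0) weight 1/840
  (V=1, X=0, Y=1, U=1, Z=4, W=0) weight 1/840
  … 40 more
Group by Y:
  weight(Y=0) = 27/245
  weight(Y=1) = 87/1960
Total weight = 27/245 + 87/1960 = 303/1960
P(Y=0 | obs) = 27/245 / 303/1960 = 72/101
P(Y=1 | obs) = 87/1960 / 303/1960 = 29/101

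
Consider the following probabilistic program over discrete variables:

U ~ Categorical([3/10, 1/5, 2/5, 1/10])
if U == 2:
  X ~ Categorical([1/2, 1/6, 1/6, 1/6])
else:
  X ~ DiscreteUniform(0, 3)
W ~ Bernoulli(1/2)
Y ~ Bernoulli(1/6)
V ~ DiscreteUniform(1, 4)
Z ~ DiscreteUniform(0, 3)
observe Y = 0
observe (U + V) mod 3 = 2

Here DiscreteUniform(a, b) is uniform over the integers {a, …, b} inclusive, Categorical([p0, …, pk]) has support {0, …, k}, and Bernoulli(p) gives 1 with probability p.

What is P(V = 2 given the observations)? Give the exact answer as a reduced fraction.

Enumerate traces; 160 have nonzero weight after conditioning:
  (U=0, X=0, W=0, Y=0, V=2, Z=0) weight 1/512
  (U=0, X=0, W=0, Y=0, V=2, Z=1) weight 1/512
  (U=0, X=0, W=0, Y=0, V=2, Z=2) weight 1/512
  (U=0, X=0, W=0, Y=0, V=2, Z=3) weight 1/512
  (U=0, X=0, W=1, Y=0, V=2, Z=0) weight 1/512
  (U=0, X=0, W=1, Y=0, V=2, Z=1) weight 1/512
  (U=0, X=0, W=1, Y=0, V=2, Z=2) weight 1/512
  (U=0, X=0, W=1, Y=0, V=2, Z=3) weight 1/512
  (U=1, X=0, W=0, Y=0, V=1, Z=0) weight 1/768
  (U=1, X=0, W=0, Y=0, V=4, Z=0) weight 1/768
  … 150 more
Group by V:
  weight(V=1) = 1/24
  weight(V=2) = 1/12
  weight(V=3) = 1/12
  weight(V=4) = 1/24
Total weight = 1/24 + 1/12 + 1/12 + 1/24 = 1/4
P(V=1 | obs) = 1/24 / 1/4 = 1/6
P(V=2 | obs) = 1/12 / 1/4 = 1/3
P(V=3 | obs) = 1/12 / 1/4 = 1/3
P(V=4 | obs) = 1/24 / 1/4 = 1/6

P(V = 2 | obs) = 1/3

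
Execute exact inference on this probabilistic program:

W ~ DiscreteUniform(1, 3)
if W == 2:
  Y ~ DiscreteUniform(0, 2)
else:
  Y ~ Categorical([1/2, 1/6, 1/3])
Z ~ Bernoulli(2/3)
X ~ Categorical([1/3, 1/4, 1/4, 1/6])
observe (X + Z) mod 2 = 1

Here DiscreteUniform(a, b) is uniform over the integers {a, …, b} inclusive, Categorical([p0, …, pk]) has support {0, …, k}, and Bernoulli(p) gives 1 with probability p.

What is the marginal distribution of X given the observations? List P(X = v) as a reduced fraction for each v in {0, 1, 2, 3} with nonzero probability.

Enumerate traces; 36 have nonzero weight after conditioning:
  (W=1, Y=0, Z=0, X=1) weight 1/72
  (W=1, Y=0, Z=0, X=3) weight 1/108
  (W=1, Y=0, Z=1, X=0) weight 1/27
  (W=1, Y=0, Z=1, X=2) weight 1/36
  (W=1, Y=1, Z=0, X=1) weight 1/216
  (W=1, Y=1, Z=0, X=3) weight 1/324
  (W=1, Y=1, Z=1, X=0) weight 1/81
  (W=1, Y=1, Z=1, X=2) weight 1/108
  … 28 more
Group by X:
  weight(X=0) = 2/9
  weight(X=1) = 1/12
  weight(X=2) = 1/6
  weight(X=3) = 1/18
Total weight = 2/9 + 1/12 + 1/6 + 1/18 = 19/36
P(X=0 | obs) = 2/9 / 19/36 = 8/19
P(X=1 | obs) = 1/12 / 19/36 = 3/19
P(X=2 | obs) = 1/6 / 19/36 = 6/19
P(X=3 | obs) = 1/18 / 19/36 = 2/19

P(X=0) = 8/19, P(X=1) = 3/19, P(X=2) = 6/19, P(X=3) = 2/19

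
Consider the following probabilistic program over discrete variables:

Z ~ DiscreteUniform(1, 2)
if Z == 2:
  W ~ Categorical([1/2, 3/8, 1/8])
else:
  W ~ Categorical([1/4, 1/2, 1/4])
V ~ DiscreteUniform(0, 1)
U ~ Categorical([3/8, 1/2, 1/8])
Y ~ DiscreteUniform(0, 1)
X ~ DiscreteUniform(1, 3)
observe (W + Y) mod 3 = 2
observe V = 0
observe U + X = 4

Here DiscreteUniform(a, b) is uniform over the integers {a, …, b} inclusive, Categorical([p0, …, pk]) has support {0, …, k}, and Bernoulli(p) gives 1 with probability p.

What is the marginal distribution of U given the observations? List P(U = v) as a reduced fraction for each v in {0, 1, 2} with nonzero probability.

Enumerate traces; 8 have nonzero weight after conditioning:
  (Z=1, W=1, V=0, U=1, Y=1, X=3) weight 1/96
  (Z=1, W=1, V=0, U=2, Y=1, X=2) weight 1/384
  (Z=1, W=2, V=0, U=1, Y=0, X=3) weight 1/192
  (Z=1, W=2, V=0, U=2, Y=0, X=2) weight 1/768
  (Z=2, W=1, V=0, U=1, Y=1, X=3) weight 1/128
  (Z=2, W=1, V=0, U=2, Y=1, X=2) weight 1/512
  (Z=2, W=2, V=0, U=1, Y=0, X=3) weight 1/384
  (Z=2, W=2, V=0, U=2, Y=0, X=2) weight 1/1536
Group by U:
  weight(U=1) = 5/192
  weight(U=2) = 5/768
Total weight = 5/192 + 5/768 = 25/768
P(U=1 | obs) = 5/192 / 25/768 = 4/5
P(U=2 | obs) = 5/768 / 25/768 = 1/5

P(U=1) = 4/5, P(U=2) = 1/5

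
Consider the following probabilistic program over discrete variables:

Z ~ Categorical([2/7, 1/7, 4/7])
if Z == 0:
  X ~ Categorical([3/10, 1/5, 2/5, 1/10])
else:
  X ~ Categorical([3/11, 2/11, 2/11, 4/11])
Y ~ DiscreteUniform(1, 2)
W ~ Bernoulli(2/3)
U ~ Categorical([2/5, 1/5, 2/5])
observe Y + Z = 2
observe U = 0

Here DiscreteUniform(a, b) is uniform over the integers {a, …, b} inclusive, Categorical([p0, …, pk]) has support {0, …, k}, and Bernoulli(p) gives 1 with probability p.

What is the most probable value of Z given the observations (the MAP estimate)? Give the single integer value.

Enumerate traces; 16 have nonzero weight after conditioning:
  (Z=0, X=0, Y=2, W=0, U=0) weight 1/175
  (Z=0, X=0, Y=2, W=1, U=0) weight 2/175
  (Z=0, X=1, Y=2, W=0, U=0) weight 2/525
  (Z=0, X=1, Y=2, W=1, U=0) weight 4/525
  (Z=0, X=2, Y=2, W=0, U=0) weight 4/525
  (Z=0, X=2, Y=2, W=1, U=0) weight 8/525
  (Z=0, X=3, Y=2, W=0, U=0) weight 1/525
  (Z=0, X=3, Y=2, W=1, U=0) weight 2/525
  (Z=1, X=0, Y=1, W=0, U=0) weight 1/385
  … 7 more
Group by Z:
  weight(Z=0) = 2/35
  weight(Z=1) = 1/35
Total weight = 2/35 + 1/35 = 3/35
P(Z=0 | obs) = 2/35 / 3/35 = 2/3
P(Z=1 | obs) = 1/35 / 3/35 = 1/3
argmax = 0

argmax_v P(Z = v | obs) = 0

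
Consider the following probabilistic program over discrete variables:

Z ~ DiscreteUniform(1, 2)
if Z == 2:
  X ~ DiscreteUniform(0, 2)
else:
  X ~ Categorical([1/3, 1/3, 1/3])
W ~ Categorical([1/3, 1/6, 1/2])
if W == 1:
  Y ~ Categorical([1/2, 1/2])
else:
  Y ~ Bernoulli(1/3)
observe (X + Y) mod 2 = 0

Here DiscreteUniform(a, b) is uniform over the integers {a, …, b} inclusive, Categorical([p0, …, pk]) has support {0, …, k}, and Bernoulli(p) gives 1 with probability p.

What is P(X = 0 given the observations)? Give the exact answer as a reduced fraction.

Enumerate traces; 18 have nonzero weight after conditioning:
  (Z=1, X=0, W=0, Y=0) weight 1/27
  (Z=1, X=0, W=1, Y=0) weight 1/72
  (Z=1, X=0, W=2, Y=0) weight 1/18
  (Z=1, X=1, W=0, Y=1) weight 1/54
  (Z=1, X=1, W=1, Y=1) weight 1/72
  (Z=1, X=1, W=2, Y=1) weight 1/36
  (Z=1, X=2, W=0, Y=0) weight 1/27
  (Z=1, X=2, W=1, Y=0) weight 1/72
  … 10 more
Group by X:
  weight(X=0) = 23/108
  weight(X=1) = 13/108
  weight(X=2) = 23/108
Total weight = 23/108 + 13/108 + 23/108 = 59/108
P(X=0 | obs) = 23/108 / 59/108 = 23/59
P(X=1 | obs) = 13/108 / 59/108 = 13/59
P(X=2 | obs) = 23/108 / 59/108 = 23/59

P(X = 0 | obs) = 23/59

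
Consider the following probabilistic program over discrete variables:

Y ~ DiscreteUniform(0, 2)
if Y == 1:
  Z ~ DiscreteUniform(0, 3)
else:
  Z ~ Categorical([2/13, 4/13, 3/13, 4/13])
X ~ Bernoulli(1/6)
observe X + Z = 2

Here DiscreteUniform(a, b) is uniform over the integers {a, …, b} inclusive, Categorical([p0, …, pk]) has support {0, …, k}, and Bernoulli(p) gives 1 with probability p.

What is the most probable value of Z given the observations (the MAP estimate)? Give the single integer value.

Enumerate traces; 6 have nonzero weight after conditioning:
  (Y=0, Z=1, X=1) weight 2/117
  (Y=0, Z=2, X=0) weight 5/78
  (Y=1, Z=1, X=1) weight 1/72
  (Y=1, Z=2, X=0) weight 5/72
  (Y=2, Z=1, X=1) weight 2/117
  (Y=2, Z=2, X=0) weight 5/78
Group by Z:
  weight(Z=1) = 5/104
  weight(Z=2) = 185/936
Total weight = 5/104 + 185/936 = 115/468
P(Z=1 | obs) = 5/104 / 115/468 = 9/46
P(Z=2 | obs) = 185/936 / 115/468 = 37/46
argmax = 2

argmax_v P(Z = v | obs) = 2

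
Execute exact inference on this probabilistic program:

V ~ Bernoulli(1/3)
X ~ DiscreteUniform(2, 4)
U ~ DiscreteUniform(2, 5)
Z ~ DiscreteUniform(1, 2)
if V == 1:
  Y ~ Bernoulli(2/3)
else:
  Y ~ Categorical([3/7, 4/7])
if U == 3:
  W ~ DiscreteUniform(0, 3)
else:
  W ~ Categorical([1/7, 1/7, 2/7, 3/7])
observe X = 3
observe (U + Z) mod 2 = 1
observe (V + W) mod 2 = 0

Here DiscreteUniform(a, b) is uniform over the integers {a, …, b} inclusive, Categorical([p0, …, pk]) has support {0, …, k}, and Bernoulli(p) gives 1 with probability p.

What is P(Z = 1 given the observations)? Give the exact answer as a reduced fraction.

Enumerate traces; 32 have nonzero weight after conditioning:
  (V=0, X=3, U=2, Z=1, Y=0, W=0) weight 1/588
  (V=0, X=3, U=2, Z=1, Y=0, W=2) weight 1/294
  (V=0, X=3, U=2, Z=1, Y=1, W=0) weight 1/441
  (V=0, X=3, U=2, Z=1, Y=1, W=2) weight 2/441
  (V=0, X=3, U=3, Z=2, Y=0, W=0) weight 1/336
  (V=0, X=3, U=3, Z=2, Y=0, W=2) weight 1/336
  (V=0, X=3, U=3, Z=2, Y=1, W=0) weight 1/252
  (V=0, X=3, U=3, Z=2, Y=1, W=2) weight 1/252
  … 24 more
Group by Z:
  weight(Z=1) = 5/126
  weight(Z=2) = 41/1008
Total weight = 5/126 + 41/1008 = 9/112
P(Z=1 | obs) = 5/126 / 9/112 = 40/81
P(Z=2 | obs) = 41/1008 / 9/112 = 41/81

P(Z = 1 | obs) = 40/81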